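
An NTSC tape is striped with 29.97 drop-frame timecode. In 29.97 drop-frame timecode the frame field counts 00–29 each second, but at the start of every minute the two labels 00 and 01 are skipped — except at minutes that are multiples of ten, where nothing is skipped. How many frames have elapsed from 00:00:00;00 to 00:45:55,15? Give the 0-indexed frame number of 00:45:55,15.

Complete 10-minute blocks: 4, each 17982 frames → 71928.
Remaining 5 whole minutes in the current block: 1800 + 4 × 1798 = 8992 frames.
Within the current minute: 55 × 30 + 15 − 2 = 1663 (labels ;00/;01 skipped at this minute). Total = 71928 + 8992 + 1663 = 82583.

82583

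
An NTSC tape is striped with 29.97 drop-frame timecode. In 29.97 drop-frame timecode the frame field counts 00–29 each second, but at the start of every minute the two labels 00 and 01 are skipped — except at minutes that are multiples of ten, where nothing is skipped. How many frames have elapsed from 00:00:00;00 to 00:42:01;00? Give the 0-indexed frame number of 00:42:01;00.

75554

As if non-drop at 30 labels/s: (0 × 3600 + 42 × 60 + 1) × 30 + 0 = 75630.
Minute boundaries passed: 42; those not divisible by 10: 42 − 4 = 38; dropped labels = 2 × 38 = 76.
Actual frame index = 75630 − 76 = 75554.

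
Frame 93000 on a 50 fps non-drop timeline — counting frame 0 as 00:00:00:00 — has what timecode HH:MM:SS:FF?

93000 ÷ 50 = 1860 full seconds, remainder 0 frames.
1860 s = 0 h 31 min 0 s.
Timecode: 00:31:00:00.

00:31:00:00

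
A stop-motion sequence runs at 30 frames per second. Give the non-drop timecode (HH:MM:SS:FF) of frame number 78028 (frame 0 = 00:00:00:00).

00:43:20:28

78028 ÷ 30 = 2600 full seconds, remainder 28 frames.
2600 s = 0 h 43 min 20 s.
Timecode: 00:43:20:28.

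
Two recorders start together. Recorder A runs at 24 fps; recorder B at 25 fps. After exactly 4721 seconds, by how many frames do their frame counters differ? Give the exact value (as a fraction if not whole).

4721 frames

A emits 24 × 4721 = 113304 frames; B emits 25 × 4721 = 118025.
Difference = 4721 frames; B is ahead of A.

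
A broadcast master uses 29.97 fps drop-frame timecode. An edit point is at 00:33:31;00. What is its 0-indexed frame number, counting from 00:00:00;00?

60270

As if non-drop at 30 labels/s: (0 × 3600 + 33 × 60 + 31) × 30 + 0 = 60330.
Minute boundaries passed: 33; those not divisible by 10: 33 − 3 = 30; dropped labels = 2 × 30 = 60.
Actual frame index = 60330 − 60 = 60270.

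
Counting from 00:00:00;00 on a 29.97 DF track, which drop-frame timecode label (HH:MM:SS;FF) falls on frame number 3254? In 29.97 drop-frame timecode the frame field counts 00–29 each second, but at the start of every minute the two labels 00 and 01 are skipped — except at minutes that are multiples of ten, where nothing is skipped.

00:01:48;16

Each 10-minute DF block holds 10 × 60 × 30 − 9 × 2 = 17982 frames. 3254 ÷ 17982 → 0 full blocks, remainder 3254.
Within the partial block the first minute is 1800 frames and each further minute 1798, so 1 further minute boundary passed. Total skipped labels = 18 × 0 + 2 × 1 = 2.
Non-drop label index = 3254 + 2 = 3256; at 30 labels/s that is 00:01:48:16, i.e. DF 00:01:48;16.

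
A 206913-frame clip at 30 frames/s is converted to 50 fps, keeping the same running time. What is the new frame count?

344855 frames

Target frames = source frames × (target rate / source rate) = 206913 × (50)/(30) = 206913 × 5/3 = 344855.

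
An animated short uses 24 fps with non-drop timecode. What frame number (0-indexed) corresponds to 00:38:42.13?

Total seconds to the label: (0 × 3600 + 38 × 60 + 42) = 2322.
Frame index = 2322 × 24 + 13 = 55741.

55741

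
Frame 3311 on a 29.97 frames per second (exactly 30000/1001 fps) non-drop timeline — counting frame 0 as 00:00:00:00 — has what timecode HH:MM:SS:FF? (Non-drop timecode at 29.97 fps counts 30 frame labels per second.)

3311 ÷ 30 = 110 full seconds, remainder 11 frames.
110 s = 0 h 1 min 50 s.
Timecode: 00:01:50:11.

00:01:50:11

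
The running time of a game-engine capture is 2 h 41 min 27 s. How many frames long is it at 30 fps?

2 h 41 min 27 s = 9687 s.
Frames = 9687 × 30 = 290610.

290610 frames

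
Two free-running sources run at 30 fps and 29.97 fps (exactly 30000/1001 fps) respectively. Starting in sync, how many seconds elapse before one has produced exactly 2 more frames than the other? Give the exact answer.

The gap grows by |30000/1001 − 30| = 30/1001 frames per second.
Time for a 2-frame gap: 2 ÷ (30/1001) = 1001/15 s.

1001/15 seconds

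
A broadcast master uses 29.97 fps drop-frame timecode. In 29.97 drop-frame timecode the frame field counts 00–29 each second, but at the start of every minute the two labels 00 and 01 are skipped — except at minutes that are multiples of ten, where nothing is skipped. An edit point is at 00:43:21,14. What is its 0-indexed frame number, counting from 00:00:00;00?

77966

Complete 10-minute blocks: 4, each 17982 frames → 71928.
Remaining 3 whole minutes in the current block: 1800 + 2 × 1798 = 5396 frames.
Within the current minute: 21 × 30 + 14 − 2 = 642 (labels ;00/;01 skipped at this minute). Total = 71928 + 5396 + 642 = 77966.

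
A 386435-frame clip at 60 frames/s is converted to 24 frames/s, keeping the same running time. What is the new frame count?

Target frames = source frames × (target rate / source rate) = 386435 × (24)/(60) = 386435 × 2/5 = 154574.

154574 frames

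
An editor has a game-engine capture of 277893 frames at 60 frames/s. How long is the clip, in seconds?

4631.55 seconds

Running time = 277893 / (60) = 4631.55 s.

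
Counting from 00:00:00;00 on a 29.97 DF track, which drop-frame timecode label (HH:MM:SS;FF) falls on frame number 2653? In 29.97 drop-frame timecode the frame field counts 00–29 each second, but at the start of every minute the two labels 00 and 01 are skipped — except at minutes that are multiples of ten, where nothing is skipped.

Ten DF minutes hold 17982 frames, so frame 2653 lies in block 0 (frames 0–17981) with 2653 frames into that block.
The block's first minute is 1800 frames and the rest 1798 each; 2653 frames reaches minute 1, so 0 × 18 + 1 × 2 = 2 labels have been skipped so far.
Adding those back, label number 2653 + 2 = 2655 at 30 labels/s is 88 s + 15 f = 0 h 1 min 28 s frame 15, i.e. 00:01:28;15.

00:01:28;15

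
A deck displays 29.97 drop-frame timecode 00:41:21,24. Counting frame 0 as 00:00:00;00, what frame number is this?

Complete 10-minute blocks: 4, each 17982 frames → 71928.
Remaining 1 whole minute in the current block: 1800 + 0 × 1798 = 1800 frames.
Within the current minute: 21 × 30 + 24 − 2 = 652 (labels ;00/;01 skipped at this minute). Total = 71928 + 1800 + 652 = 74380.

74380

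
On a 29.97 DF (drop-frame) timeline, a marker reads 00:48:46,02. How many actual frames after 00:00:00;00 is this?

As if non-drop at 30 labels/s: (0 × 3600 + 48 × 60 + 46) × 30 + 2 = 87782.
Minute boundaries passed: 48; those not divisible by 10: 48 − 4 = 44; dropped labels = 2 × 44 = 88.
Actual frame index = 87782 − 88 = 87694.

87694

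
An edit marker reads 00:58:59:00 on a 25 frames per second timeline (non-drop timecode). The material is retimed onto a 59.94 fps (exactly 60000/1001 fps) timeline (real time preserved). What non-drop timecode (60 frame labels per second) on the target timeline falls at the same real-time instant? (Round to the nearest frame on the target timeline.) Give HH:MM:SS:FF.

Source frame index: (0×3600 + 58×60 + 59) × 25 + 0 = 88475.
Real time: 88475 / (25) = 3539 s.
Target frame: (3539) × (60000/1001) = 212340000/1001 ≈ 212127.872 → 212128.
At 60 labels/s: frame 212128 → 00:58:55:28.

00:58:55:28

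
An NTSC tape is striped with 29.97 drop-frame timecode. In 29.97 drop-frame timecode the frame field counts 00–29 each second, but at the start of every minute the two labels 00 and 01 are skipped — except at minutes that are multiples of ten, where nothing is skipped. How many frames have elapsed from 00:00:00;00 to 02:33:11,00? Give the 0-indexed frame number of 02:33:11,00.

275454

Complete 10-minute blocks: 15, each 17982 frames → 269730.
Remaining 3 whole minutes in the current block: 1800 + 2 × 1798 = 5396 frames.
Within the current minute: 11 × 30 + 0 − 2 = 328 (labels ;00/;01 skipped at this minute). Total = 269730 + 5396 + 328 = 275454.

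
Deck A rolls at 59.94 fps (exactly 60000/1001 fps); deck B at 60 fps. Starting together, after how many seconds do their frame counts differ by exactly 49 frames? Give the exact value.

49049/60 seconds

The gap grows by |60 − 60000/1001| = 60/1001 frames per second.
Time for a 49-frame gap: 49 ÷ (60/1001) = 49049/60 s.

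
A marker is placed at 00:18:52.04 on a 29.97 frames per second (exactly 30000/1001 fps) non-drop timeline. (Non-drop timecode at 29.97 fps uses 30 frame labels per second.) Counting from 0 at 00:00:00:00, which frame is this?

frame 33964

Total seconds to the label: (0 × 3600 + 18 × 60 + 52) = 1132.
Frame index = 1132 × 30 + 4 = 33964.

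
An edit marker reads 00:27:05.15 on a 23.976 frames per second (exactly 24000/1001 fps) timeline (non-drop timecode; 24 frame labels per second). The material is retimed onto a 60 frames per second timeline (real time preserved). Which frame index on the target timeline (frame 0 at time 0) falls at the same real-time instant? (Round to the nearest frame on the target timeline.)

Source frame index: (0×3600 + 27×60 + 5) × 24 + 15 = 39015.
Real time: 39015 / (24000/1001) = 2603601/1600 s.
Target frame: (2603601/1600) × (60) = 7810803/80 ≈ 97635.038 → 97635.

frame 97635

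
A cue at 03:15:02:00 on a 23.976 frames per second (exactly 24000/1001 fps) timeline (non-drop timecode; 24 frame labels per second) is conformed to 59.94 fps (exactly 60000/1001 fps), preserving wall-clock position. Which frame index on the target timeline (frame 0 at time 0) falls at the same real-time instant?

frame 702120

Source frame index: (3×3600 + 15×60 + 2) × 24 + 0 = 280848.
Real time: 280848 / (24000/1001) = 5856851/500 s.
Target frame: (5856851/500) × (60000/1001) = 702120.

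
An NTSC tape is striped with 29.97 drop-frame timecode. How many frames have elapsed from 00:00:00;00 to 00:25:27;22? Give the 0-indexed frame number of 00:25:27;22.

Complete 10-minute blocks: 2, each 17982 frames → 35964.
Remaining 5 whole minutes in the current block: 1800 + 4 × 1798 = 8992 frames.
Within the current minute: 27 × 30 + 22 − 2 = 830 (labels ;00/;01 skipped at this minute). Total = 35964 + 8992 + 830 = 45786.

45786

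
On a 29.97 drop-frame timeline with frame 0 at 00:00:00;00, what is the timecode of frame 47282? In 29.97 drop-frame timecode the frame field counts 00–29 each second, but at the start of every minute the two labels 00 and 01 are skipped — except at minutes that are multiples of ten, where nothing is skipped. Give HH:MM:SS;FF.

Each 10-minute DF block holds 10 × 60 × 30 − 9 × 2 = 17982 frames. 47282 ÷ 17982 → 2 full blocks, remainder 11318.
Within the partial block the first minute is 1800 frames and each further minute 1798, so 6 further minute boundaries passed. Total skipped labels = 18 × 2 + 2 × 6 = 48.
Non-drop label index = 47282 + 48 = 47330; at 30 labels/s that is 00:26:17:20, i.e. DF 00:26:17;20.

00:26:17;20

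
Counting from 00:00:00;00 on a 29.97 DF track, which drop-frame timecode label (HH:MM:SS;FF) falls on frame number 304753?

Each 10-minute DF block holds 10 × 60 × 30 − 9 × 2 = 17982 frames. 304753 ÷ 17982 → 16 full blocks, remainder 17041.
Within the partial block the first minute is 1800 frames and each further minute 1798, so 9 further minute boundaries passed. Total skipped labels = 18 × 16 + 2 × 9 = 306.
Non-drop label index = 304753 + 306 = 305059; at 30 labels/s that is 02:49:28:19, i.e. DF 02:49:28;19.

02:49:28;19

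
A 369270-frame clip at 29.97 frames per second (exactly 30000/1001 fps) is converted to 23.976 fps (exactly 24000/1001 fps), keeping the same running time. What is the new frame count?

Target frames = source frames × (target rate / source rate) = 369270 × (24000/1001)/(30000/1001) = 369270 × 4/5 = 295416.

295416 frames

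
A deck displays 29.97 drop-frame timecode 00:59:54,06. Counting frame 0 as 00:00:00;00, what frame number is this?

107718

Complete 10-minute blocks: 5, each 17982 frames → 89910.
Remaining 9 whole minutes in the current block: 1800 + 8 × 1798 = 16184 frames.
Within the current minute: 54 × 30 + 6 − 2 = 1624 (labels ;00/;01 skipped at this minute). Total = 89910 + 16184 + 1624 = 107718.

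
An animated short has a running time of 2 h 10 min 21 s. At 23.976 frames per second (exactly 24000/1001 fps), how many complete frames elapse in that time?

2 h 10 min 21 s = 7821 s.
Frames = 7821 × 24000/1001 = 17064000/91 ≈ 187516.4835.
Complete frames: 187516.

187516 frames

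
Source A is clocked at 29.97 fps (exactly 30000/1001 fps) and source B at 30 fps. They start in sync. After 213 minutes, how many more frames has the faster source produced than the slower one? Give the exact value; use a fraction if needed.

213 min = 12780 s.
A emits 30000/1001 × 12780 = 383400000/1001 frames; B emits 30 × 12780 = 383400.
Difference = 383400/1001 frames (≈ 383.0170); B is ahead of A.

383400/1001 frames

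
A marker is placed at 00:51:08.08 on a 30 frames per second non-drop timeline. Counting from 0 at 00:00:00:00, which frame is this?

frame 92048

Total seconds to the label: (0 × 3600 + 51 × 60 + 8) = 3068.
Frame index = 3068 × 30 + 8 = 92048.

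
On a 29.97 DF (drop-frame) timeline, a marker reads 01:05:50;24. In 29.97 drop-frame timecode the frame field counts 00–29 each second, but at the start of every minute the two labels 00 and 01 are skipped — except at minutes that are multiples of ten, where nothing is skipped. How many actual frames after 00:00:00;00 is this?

118406

As if non-drop at 30 labels/s: (1 × 3600 + 5 × 60 + 50) × 30 + 24 = 118524.
Minute boundaries passed: 65; those not divisible by 10: 65 − 6 = 59; dropped labels = 2 × 59 = 118.
Actual frame index = 118524 − 118 = 118406.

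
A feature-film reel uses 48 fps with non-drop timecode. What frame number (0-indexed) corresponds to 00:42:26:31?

frame 122239

Total seconds to the label: (0 × 3600 + 42 × 60 + 26) = 2546.
Frame index = 2546 × 48 + 31 = 122239.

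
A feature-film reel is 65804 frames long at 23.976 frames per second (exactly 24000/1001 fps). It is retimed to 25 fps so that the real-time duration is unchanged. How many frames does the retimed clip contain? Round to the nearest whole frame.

68614 frames

Frames at target rate = 65804 × (25) / (24000/1001) = 16467451/240 ≈ 68614.379.
Nearest whole frame: 68614.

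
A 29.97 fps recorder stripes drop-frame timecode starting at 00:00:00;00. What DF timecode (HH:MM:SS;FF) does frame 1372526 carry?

Ten DF minutes hold 17982 frames, so frame 1372526 lies in block 76 (frames 1366632–1384613) with 5894 frames into that block.
The block's first minute is 1800 frames and the rest 1798 each; 5894 frames reaches minute 3, so 76 × 18 + 3 × 2 = 1374 labels have been skipped so far.
Adding those back, label number 1372526 + 1374 = 1373900 at 30 labels/s is 45796 s + 20 f = 12 h 43 min 16 s frame 20, i.e. 12:43:16;20.

12:43:16;20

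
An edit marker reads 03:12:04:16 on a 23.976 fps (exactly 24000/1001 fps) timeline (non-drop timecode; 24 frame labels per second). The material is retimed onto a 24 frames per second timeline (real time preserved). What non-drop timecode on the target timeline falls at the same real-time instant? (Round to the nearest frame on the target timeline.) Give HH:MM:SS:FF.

Source frame index: (3×3600 + 12×60 + 4) × 24 + 16 = 276592.
Real time: 276592 / (24000/1001) = 17304287/1500 s.
Target frame: (17304287/1500) × (24) = 34608574/125 ≈ 276868.592 → 276869.
At 24 labels/s: frame 276869 → 03:12:16:05.

03:12:16:05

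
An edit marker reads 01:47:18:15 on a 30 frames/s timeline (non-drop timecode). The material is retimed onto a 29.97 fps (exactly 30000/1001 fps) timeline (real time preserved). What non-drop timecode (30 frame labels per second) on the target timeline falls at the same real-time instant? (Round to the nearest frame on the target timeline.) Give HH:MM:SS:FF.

01:47:12:02

Source frame index: (1×3600 + 47×60 + 18) × 30 + 15 = 193155.
Real time: 193155 / (30) = 12877/2 s.
Target frame: (12877/2) × (30000/1001) = 193155000/1001 ≈ 192962.038 → 192962.
At 30 labels/s: frame 192962 → 01:47:12:02.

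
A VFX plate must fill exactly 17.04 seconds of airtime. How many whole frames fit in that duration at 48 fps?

Frames = 17.04 × 48 = 20448/25 ≈ 817.9200.
Complete frames: 817.

817 frames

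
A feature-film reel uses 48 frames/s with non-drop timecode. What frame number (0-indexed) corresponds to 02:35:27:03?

frame 447699

Total seconds to the label: (2 × 3600 + 35 × 60 + 27) = 9327.
Frame index = 9327 × 48 + 3 = 447699.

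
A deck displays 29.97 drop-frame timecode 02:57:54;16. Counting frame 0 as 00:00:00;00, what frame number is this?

As if non-drop at 30 labels/s: (2 × 3600 + 57 × 60 + 54) × 30 + 16 = 320236.
Minute boundaries passed: 177; those not divisible by 10: 177 − 17 = 160; dropped labels = 2 × 160 = 320.
Actual frame index = 320236 − 320 = 319916.

319916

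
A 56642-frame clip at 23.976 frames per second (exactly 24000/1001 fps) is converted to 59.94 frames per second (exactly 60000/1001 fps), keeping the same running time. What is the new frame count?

Target frames = source frames × (target rate / source rate) = 56642 × (60000/1001)/(24000/1001) = 56642 × 5/2 = 141605.

141605 frames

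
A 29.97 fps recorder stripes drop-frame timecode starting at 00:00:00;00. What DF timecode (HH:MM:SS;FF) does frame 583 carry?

Ten DF minutes hold 17982 frames, so frame 583 lies in block 0 (frames 0–17981) with 583 frames into that block.
The block's first minute is 1800 frames and the rest 1798 each; 583 frames reaches minute 0, so 0 × 18 + 0 × 2 = 0 labels have been skipped so far.
Adding those back, label number 583 + 0 = 583 at 30 labels/s is 19 s + 13 f = 0 h 0 min 19 s frame 13, i.e. 00:00:19;13.

00:00:19;13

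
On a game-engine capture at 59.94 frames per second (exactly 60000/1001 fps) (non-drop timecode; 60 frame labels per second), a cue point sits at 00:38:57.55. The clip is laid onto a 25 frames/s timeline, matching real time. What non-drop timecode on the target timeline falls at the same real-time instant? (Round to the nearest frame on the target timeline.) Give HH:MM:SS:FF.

00:39:00:06

Source frame index: (0×3600 + 38×60 + 57) × 60 + 55 = 140275.
Real time: 140275 / (60000/1001) = 5616611/2400 s.
Target frame: (5616611/2400) × (25) = 5616611/96 ≈ 58506.365 → 58506.
At 25 labels/s: frame 58506 → 00:39:00:06.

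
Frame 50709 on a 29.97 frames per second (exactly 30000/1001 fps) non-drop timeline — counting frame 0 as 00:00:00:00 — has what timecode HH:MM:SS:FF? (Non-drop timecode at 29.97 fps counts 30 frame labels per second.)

00:28:10:09

50709 ÷ 30 = 1690 full seconds, remainder 9 frames.
1690 s = 0 h 28 min 10 s.
Timecode: 00:28:10:09.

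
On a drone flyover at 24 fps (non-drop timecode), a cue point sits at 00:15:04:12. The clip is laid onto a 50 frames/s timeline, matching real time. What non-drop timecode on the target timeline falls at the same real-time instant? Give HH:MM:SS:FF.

Source frame index: (0×3600 + 15×60 + 4) × 24 + 12 = 21708.
Real time: 21708 / (24) = 1809/2 s.
Target frame: (1809/2) × (50) = 45225.
At 50 labels/s: frame 45225 → 00:15:04:25.

00:15:04:25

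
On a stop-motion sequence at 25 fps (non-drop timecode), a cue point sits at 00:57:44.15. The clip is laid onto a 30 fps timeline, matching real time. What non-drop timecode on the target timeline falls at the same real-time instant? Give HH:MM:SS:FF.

00:57:44:18

Source frame index: (0×3600 + 57×60 + 44) × 25 + 15 = 86615.
Real time: 86615 / (25) = 17323/5 s.
Target frame: (17323/5) × (30) = 103938.
At 30 labels/s: frame 103938 → 00:57:44:18.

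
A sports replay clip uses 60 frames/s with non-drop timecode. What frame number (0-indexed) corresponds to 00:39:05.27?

Total seconds to the label: (0 × 3600 + 39 × 60 + 5) = 2345.
Frame index = 2345 × 60 + 27 = 140727.

frame 140727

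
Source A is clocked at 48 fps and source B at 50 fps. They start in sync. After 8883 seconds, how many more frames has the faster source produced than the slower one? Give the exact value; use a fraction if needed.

17766 frames

A emits 48 × 8883 = 426384 frames; B emits 50 × 8883 = 444150.
Difference = 17766 frames; B is ahead of A.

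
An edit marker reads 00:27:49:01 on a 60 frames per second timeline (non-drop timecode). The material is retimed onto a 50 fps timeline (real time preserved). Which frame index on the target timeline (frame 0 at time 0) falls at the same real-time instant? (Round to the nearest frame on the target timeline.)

frame 83451

Source frame index: (0×3600 + 27×60 + 49) × 60 + 1 = 100141.
Real time: 100141 / (60) = 100141/60 s.
Target frame: (100141/60) × (50) = 500705/6 ≈ 83450.833 → 83451.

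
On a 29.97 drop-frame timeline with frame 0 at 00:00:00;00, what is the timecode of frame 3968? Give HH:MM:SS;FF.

Ten DF minutes hold 17982 frames, so frame 3968 lies in block 0 (frames 0–17981) with 3968 frames into that block.
The block's first minute is 1800 frames and the rest 1798 each; 3968 frames reaches minute 2, so 0 × 18 + 2 × 2 = 4 labels have been skipped so far.
Adding those back, label number 3968 + 4 = 3972 at 30 labels/s is 132 s + 12 f = 0 h 2 min 12 s frame 12, i.e. 00:02:12;12.

00:02:12;12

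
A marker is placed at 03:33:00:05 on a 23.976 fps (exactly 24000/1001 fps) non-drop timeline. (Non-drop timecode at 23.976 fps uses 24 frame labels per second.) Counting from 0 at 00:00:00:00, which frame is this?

306725

Total seconds to the label: (3 × 3600 + 33 × 60 + 0) = 12780.
Frame index = 12780 × 24 + 5 = 306725.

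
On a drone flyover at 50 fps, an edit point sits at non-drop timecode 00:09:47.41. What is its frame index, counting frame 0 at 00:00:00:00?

Total seconds to the label: (0 × 3600 + 9 × 60 + 47) = 587.
Frame index = 587 × 50 + 41 = 29391.

frame 29391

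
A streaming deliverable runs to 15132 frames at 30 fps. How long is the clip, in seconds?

504.4 seconds

Running time = 15132 / (30) = 504.4 s.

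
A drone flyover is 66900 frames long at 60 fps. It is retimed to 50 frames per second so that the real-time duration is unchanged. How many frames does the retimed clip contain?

55750 frames

Target frames = source frames × (target rate / source rate) = 66900 × (50)/(60) = 66900 × 5/6 = 55750.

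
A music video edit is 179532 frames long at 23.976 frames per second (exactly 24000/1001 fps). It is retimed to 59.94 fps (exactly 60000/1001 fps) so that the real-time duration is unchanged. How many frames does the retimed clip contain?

448830 frames

Target frames = source frames × (target rate / source rate) = 179532 × (60000/1001)/(24000/1001) = 179532 × 5/2 = 448830.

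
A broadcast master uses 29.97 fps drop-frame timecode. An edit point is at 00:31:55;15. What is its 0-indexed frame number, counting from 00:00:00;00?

Complete 10-minute blocks: 3, each 17982 frames → 53946.
Remaining 1 whole minute in the current block: 1800 + 0 × 1798 = 1800 frames.
Within the current minute: 55 × 30 + 15 − 2 = 1663 (labels ;00/;01 skipped at this minute). Total = 53946 + 1800 + 1663 = 57409.

57409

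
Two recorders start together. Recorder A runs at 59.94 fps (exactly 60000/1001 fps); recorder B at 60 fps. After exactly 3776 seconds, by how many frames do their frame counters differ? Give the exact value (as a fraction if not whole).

226560/1001 frames

A emits 60000/1001 × 3776 = 226560000/1001 frames; B emits 60 × 3776 = 226560.
Difference = 226560/1001 frames (≈ 226.3337); B is ahead of A.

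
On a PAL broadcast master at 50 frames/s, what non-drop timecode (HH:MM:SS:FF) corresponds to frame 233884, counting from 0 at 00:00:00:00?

01:17:57:34

233884 ÷ 50 = 4677 full seconds, remainder 34 frames.
4677 s = 1 h 17 min 57 s.
Timecode: 01:17:57:34.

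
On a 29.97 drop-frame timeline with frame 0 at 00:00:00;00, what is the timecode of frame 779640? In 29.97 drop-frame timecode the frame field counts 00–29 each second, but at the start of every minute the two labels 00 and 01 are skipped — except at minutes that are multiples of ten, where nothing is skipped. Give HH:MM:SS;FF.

07:13:34;00

Ten DF minutes hold 17982 frames, so frame 779640 lies in block 43 (frames 773226–791207) with 6414 frames into that block.
The block's first minute is 1800 frames and the rest 1798 each; 6414 frames reaches minute 3, so 43 × 18 + 3 × 2 = 780 labels have been skipped so far.
Adding those back, label number 779640 + 780 = 780420 at 30 labels/s is 26014 s + 0 f = 7 h 13 min 34 s frame 0, i.e. 07:13:34;00.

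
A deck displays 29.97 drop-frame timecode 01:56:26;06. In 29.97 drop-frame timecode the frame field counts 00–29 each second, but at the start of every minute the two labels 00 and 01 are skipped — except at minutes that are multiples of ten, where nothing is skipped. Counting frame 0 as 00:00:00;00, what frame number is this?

209376

Complete 10-minute blocks: 11, each 17982 frames → 197802.
Remaining 6 whole minutes in the current block: 1800 + 5 × 1798 = 10790 frames.
Within the current minute: 26 × 30 + 6 − 2 = 784 (labels ;00/;01 skipped at this minute). Total = 197802 + 10790 + 784 = 209376.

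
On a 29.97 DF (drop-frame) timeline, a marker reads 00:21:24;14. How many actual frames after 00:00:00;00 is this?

38496

As if non-drop at 30 labels/s: (0 × 3600 + 21 × 60 + 24) × 30 + 14 = 38534.
Minute boundaries passed: 21; those not divisible by 10: 21 − 2 = 19; dropped labels = 2 × 19 = 38.
Actual frame index = 38534 − 38 = 38496.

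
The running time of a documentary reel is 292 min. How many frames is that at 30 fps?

292 min = 17520 s.
Frames = 17520 × 30 = 525600.

525600 frames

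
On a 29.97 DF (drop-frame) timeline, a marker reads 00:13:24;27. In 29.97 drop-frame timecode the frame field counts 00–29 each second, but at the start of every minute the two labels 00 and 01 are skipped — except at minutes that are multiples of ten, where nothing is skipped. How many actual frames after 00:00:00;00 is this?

24123

Complete 10-minute blocks: 1, each 17982 frames → 17982.
Remaining 3 whole minutes in the current block: 1800 + 2 × 1798 = 5396 frames.
Within the current minute: 24 × 30 + 27 − 2 = 745 (labels ;00/;01 skipped at this minute). Total = 17982 + 5396 + 745 = 24123.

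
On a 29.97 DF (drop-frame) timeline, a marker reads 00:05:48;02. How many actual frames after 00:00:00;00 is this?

10432

Complete 10-minute blocks: 0, each 17982 frames → 0.
Remaining 5 whole minutes in the current block: 1800 + 4 × 1798 = 8992 frames.
Within the current minute: 48 × 30 + 2 − 2 = 1440 (labels ;00/;01 skipped at this minute). Total = 0 + 8992 + 1440 = 10432.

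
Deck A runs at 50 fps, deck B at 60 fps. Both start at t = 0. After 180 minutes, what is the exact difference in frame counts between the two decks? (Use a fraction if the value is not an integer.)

180 min = 10800 s.
A emits 50 × 10800 = 540000 frames; B emits 60 × 10800 = 648000.
Difference = 108000 frames; B is ahead of A.

108000 frames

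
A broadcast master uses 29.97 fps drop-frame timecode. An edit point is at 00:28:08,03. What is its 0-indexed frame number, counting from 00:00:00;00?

50591

As if non-drop at 30 labels/s: (0 × 3600 + 28 × 60 + 8) × 30 + 3 = 50643.
Minute boundaries passed: 28; those not divisible by 10: 28 − 2 = 26; dropped labels = 2 × 26 = 52.
Actual frame index = 50643 − 52 = 50591.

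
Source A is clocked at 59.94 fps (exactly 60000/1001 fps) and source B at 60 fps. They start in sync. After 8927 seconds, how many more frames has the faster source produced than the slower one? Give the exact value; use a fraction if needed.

535620/1001 frames

A emits 60000/1001 × 8927 = 535620000/1001 frames; B emits 60 × 8927 = 535620.
Difference = 535620/1001 frames (≈ 535.0849); B is ahead of A.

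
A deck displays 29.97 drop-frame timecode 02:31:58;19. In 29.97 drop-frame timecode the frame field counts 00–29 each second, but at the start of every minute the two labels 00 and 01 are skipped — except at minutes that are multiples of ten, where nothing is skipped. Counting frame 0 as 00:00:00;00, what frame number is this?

Complete 10-minute blocks: 15, each 17982 frames → 269730.
Remaining 1 whole minute in the current block: 1800 + 0 × 1798 = 1800 frames.
Within the current minute: 58 × 30 + 19 − 2 = 1757 (labels ;00/;01 skipped at this minute). Total = 269730 + 1800 + 1757 = 273287.

273287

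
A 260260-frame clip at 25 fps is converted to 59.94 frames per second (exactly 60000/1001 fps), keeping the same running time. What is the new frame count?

624000 frames

Target frames = source frames × (target rate / source rate) = 260260 × (60000/1001)/(25) = 260260 × 2400/1001 = 624000.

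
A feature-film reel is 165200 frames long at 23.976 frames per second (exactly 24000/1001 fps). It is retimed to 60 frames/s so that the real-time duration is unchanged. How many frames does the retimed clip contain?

Target frames = source frames × (target rate / source rate) = 165200 × (60)/(24000/1001) = 165200 × 1001/400 = 413413.

413413 frames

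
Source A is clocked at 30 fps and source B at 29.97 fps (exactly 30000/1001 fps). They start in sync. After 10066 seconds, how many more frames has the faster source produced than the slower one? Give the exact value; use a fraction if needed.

43140/143 frames

A emits 30 × 10066 = 301980 frames; B emits 30000/1001 × 10066 = 43140000/143.
Difference = 43140/143 frames (≈ 301.6783); B is behind A.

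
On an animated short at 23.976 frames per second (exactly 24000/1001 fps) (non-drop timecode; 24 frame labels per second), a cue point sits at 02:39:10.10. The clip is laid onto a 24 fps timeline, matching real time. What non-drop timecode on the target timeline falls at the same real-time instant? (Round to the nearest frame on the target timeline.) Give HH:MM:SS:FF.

Source frame index: (2×3600 + 39×60 + 10) × 24 + 10 = 229210.
Real time: 229210 / (24000/1001) = 22943921/2400 s.
Target frame: (22943921/2400) × (24) = 22943921/100 ≈ 229439.210 → 229439.
At 24 labels/s: frame 229439 → 02:39:19:23.

02:39:19:23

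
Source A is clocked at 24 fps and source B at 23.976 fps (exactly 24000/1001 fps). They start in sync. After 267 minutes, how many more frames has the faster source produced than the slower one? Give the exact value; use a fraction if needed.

267 min = 16020 s.
A emits 24 × 16020 = 384480 frames; B emits 24000/1001 × 16020 = 384480000/1001.
Difference = 384480/1001 frames (≈ 384.0959); B is behind A.

384480/1001 frames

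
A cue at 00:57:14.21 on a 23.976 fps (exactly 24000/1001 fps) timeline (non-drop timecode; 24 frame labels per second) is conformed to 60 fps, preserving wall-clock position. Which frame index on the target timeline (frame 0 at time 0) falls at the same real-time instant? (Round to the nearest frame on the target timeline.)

Source frame index: (0×3600 + 57×60 + 14) × 24 + 21 = 82437.
Real time: 82437 / (24000/1001) = 27506479/8000 s.
Target frame: (27506479/8000) × (60) = 82519437/400 ≈ 206298.592 → 206299.

frame 206299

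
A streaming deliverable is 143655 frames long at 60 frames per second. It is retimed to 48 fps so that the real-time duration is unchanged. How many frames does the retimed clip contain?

Target frames = source frames × (target rate / source rate) = 143655 × (48)/(60) = 143655 × 4/5 = 114924.

114924 frames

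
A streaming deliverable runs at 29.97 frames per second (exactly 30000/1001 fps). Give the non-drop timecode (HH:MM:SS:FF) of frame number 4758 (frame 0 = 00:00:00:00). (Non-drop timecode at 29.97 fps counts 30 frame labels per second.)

00:02:38:18

4758 ÷ 30 = 158 full seconds, remainder 18 frames.
158 s = 0 h 2 min 38 s.
Timecode: 00:02:38:18.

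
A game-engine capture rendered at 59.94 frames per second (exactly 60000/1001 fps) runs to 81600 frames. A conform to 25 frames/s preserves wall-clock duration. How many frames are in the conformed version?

Target frames = source frames × (target rate / source rate) = 81600 × (25)/(60000/1001) = 81600 × 1001/2400 = 34034.

34034 frames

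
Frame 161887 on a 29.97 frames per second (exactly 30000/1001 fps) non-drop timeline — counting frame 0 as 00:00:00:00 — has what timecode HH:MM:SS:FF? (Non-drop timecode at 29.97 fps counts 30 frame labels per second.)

01:29:56:07

161887 ÷ 30 = 5396 full seconds, remainder 7 frames.
5396 s = 1 h 29 min 56 s.
Timecode: 01:29:56:07.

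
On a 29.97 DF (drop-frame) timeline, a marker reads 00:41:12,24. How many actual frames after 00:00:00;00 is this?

Complete 10-minute blocks: 4, each 17982 frames → 71928.
Remaining 1 whole minute in the current block: 1800 + 0 × 1798 = 1800 frames.
Within the current minute: 12 × 30 + 24 − 2 = 382 (labels ;00/;01 skipped at this minute). Total = 71928 + 1800 + 382 = 74110.

74110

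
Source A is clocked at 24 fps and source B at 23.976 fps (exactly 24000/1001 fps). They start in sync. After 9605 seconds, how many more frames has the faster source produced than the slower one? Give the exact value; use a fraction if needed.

A emits 24 × 9605 = 230520 frames; B emits 24000/1001 × 9605 = 230520000/1001.
Difference = 230520/1001 frames (≈ 230.2897); B is behind A.

230520/1001 frames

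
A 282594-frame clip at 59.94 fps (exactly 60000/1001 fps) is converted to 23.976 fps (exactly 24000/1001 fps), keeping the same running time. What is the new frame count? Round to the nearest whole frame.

113038 frames

Frames at target rate = 282594 × (24000/1001) / (60000/1001) = 565188/5 ≈ 113037.600.
Nearest whole frame: 113038.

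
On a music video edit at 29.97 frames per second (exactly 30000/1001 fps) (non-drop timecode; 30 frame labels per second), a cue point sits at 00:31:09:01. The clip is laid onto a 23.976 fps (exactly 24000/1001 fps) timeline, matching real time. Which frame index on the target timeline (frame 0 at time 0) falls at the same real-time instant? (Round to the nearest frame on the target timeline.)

frame 44857

Source frame index: (0×3600 + 31×60 + 9) × 30 + 1 = 56071.
Real time: 56071 / (30000/1001) = 56127071/30000 s.
Target frame: (56127071/30000) × (24000/1001) = 224284/5 ≈ 44856.800 → 44857.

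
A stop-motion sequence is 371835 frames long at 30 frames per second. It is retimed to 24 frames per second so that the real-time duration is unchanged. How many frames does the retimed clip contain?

Frames at target rate = 371835 × (24) / (30) = 297468.

297468 frames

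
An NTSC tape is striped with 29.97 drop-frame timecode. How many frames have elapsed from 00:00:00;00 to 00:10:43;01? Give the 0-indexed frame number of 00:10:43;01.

19273

Complete 10-minute blocks: 1, each 17982 frames → 17982.
Remaining 0 whole minutes in the current block: 0 frames.
Within the current minute: 43 × 30 + 1 = 1291. Total = 17982 + 0 + 1291 = 19273.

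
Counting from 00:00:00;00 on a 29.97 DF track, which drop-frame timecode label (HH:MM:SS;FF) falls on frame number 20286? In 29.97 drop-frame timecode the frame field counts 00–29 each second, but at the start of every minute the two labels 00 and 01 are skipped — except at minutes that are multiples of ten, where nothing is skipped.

00:11:16;26

Each 10-minute DF block holds 10 × 60 × 30 − 9 × 2 = 17982 frames. 20286 ÷ 17982 → 1 full block, remainder 2304.
Within the partial block the first minute is 1800 frames and each further minute 1798, so 1 further minute boundary passed. Total skipped labels = 18 × 1 + 2 × 1 = 20.
Non-drop label index = 20286 + 20 = 20306; at 30 labels/s that is 00:11:16:26, i.e. DF 00:11:16;26.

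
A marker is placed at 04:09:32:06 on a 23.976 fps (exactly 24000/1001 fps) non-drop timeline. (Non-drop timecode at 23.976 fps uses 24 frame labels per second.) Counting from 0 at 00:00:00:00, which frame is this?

Total seconds to the label: (4 × 3600 + 9 × 60 + 32) = 14972.
Frame index = 14972 × 24 + 6 = 359334.

frame 359334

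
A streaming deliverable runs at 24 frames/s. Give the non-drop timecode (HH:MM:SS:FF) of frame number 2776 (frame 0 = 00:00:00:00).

00:01:55:16

2776 ÷ 24 = 115 full seconds, remainder 16 frames.
115 s = 0 h 1 min 55 s.
Timecode: 00:01:55:16.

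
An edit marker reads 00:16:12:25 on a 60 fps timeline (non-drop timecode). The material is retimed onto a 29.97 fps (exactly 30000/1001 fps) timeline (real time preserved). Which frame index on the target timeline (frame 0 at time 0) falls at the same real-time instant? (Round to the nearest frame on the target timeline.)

Source frame index: (0×3600 + 16×60 + 12) × 60 + 25 = 58345.
Real time: 58345 / (60) = 11669/12 s.
Target frame: (11669/12) × (30000/1001) = 4167500/143 ≈ 29143.357 → 29143.

frame 29143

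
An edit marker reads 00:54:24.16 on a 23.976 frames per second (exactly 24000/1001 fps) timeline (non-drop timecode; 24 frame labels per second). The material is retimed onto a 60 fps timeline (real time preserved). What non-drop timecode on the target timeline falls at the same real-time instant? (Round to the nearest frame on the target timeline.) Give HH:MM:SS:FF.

Source frame index: (0×3600 + 54×60 + 24) × 24 + 16 = 78352.
Real time: 78352 / (24000/1001) = 4901897/1500 s.
Target frame: (4901897/1500) × (60) = 4901897/25 ≈ 196075.880 → 196076.
At 60 labels/s: frame 196076 → 00:54:27:56.

00:54:27:56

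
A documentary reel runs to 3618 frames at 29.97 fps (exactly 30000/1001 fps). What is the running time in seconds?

Running time = 3618 / (30000/1001) = 120.7206 s.

120.7206 seconds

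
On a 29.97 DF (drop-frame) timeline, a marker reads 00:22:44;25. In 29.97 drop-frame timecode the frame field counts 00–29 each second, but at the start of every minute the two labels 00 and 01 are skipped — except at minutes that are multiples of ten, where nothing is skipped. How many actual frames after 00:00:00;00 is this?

Complete 10-minute blocks: 2, each 17982 frames → 35964.
Remaining 2 whole minutes in the current block: 1800 + 1 × 1798 = 3598 frames.
Within the current minute: 44 × 30 + 25 − 2 = 1343 (labels ;00/;01 skipped at this minute). Total = 35964 + 3598 + 1343 = 40905.

40905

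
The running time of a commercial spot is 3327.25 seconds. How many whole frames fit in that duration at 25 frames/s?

83181 frames

Frames = 3327.25 × 25 = 332725/4 ≈ 83181.2500.
Complete frames: 83181.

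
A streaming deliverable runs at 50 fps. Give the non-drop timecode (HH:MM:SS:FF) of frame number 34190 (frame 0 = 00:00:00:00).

00:11:23:40

34190 ÷ 50 = 683 full seconds, remainder 40 frames.
683 s = 0 h 11 min 23 s.
Timecode: 00:11:23:40.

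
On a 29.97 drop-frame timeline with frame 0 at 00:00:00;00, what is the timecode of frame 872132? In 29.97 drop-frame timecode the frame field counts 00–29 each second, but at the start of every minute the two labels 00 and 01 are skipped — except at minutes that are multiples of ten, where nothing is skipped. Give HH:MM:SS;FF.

08:05:00;06

Each 10-minute DF block holds 10 × 60 × 30 − 9 × 2 = 17982 frames. 872132 ÷ 17982 → 48 full blocks, remainder 8996.
Within the partial block the first minute is 1800 frames and each further minute 1798, so 5 further minute boundaries passed. Total skipped labels = 18 × 48 + 2 × 5 = 874.
Non-drop label index = 872132 + 874 = 873006; at 30 labels/s that is 08:05:00:06, i.e. DF 08:05:00;06.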